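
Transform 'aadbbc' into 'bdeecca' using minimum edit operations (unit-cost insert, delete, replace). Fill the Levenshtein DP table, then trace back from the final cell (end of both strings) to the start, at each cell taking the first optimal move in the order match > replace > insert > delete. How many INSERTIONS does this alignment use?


Edit distance = 6. Backtracking from cell (6, 7) with preference match > replace > insert > delete,
then listing the resulting alignment 'aadbbc' -> 'bdeecca' left to right:
  Step 1: replace a->b
  Step 2: replace a->d
  Step 3: replace d->e
  Step 4: replace b->e
  Step 5: replace b->c
  Step 6: keep 'c'
  Step 7: insert 'a' [insertion #1]
Total insertions: 1

1


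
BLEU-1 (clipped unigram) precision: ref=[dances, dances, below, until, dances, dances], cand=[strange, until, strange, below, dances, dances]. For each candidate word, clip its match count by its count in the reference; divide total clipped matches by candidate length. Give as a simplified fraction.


Reference word counts: {'below': 1, 'dances': 4, 'until': 1}
Checking each candidate word (with clipping):
  'strange' -> not in reference -> no match (matches: 0)
  'until' -> in reference (ref count 1, used 1/1) -> match (matches: 1)
  'strange' -> not in reference -> no match (matches: 1)
  'below' -> in reference (ref count 1, used 1/1) -> match (matches: 2)
  'dances' -> in reference (ref count 4, used 1/4) -> match (matches: 3)
  'dances' -> in reference (ref count 4, used 2/4) -> match (matches: 4)
Clipped matches: 4, Candidate length: 6
Precision = 4/6 = 2/3

2/3


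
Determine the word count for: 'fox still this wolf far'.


Counting words by splitting on spaces:
  Word 1: 'fox'
  Word 2: 'still'
  Word 3: 'this'
  Word 4: 'wolf'
  Word 5: 'far'
Total words: 5

5


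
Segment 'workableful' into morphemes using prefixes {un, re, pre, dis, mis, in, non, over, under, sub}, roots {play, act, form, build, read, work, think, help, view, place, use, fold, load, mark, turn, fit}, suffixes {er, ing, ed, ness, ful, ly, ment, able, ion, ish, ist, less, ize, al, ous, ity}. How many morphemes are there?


Segmenting 'workableful' against the inventory:
  'work' -> root (morpheme 1)
  'able' -> suffix (morpheme 2)
  'ful' -> suffix (morpheme 3)
Total morphemes: 3

3


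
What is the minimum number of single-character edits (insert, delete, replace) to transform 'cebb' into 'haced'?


Building DP table for s1='cebb' (len 4) and s2='haced' (len 5):
       h  a  c  e  d
    0  1  2  3  4  5
  c 1  1  2  2  3  4
  e 2  2  2  3  2  3
  b 3  3  3  3  3  3
  b 4  4  4  4  4  4
Edit distance = dp[4][5] = 4

4


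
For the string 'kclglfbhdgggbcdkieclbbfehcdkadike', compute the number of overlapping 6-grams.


String 'kclglfbhdgggbcdkieclbbfehcdkadike' has length L = 33.
Number of overlapping n-grams = L - n + 1
Substituting: 33 - 6 + 1 = 28

28


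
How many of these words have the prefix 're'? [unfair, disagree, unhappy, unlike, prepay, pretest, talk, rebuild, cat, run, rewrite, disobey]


Checking each word for prefix 're':
  'unfair' -> no (count: 0)
  'disagree' -> no (count: 0)
  'unhappy' -> no (count: 0)
  'unlike' -> no (count: 0)
  'prepay' -> no (count: 0)
  'pretest' -> no (count: 0)
  'talk' -> no (count: 0)
  'rebuild' -> YES, starts with 're' (count: 1)
  'cat' -> no (count: 1)
  'run' -> no (count: 1)
  'rewrite' -> YES, starts with 're' (count: 2)
  'disobey' -> no (count: 2)
Total with prefix 're': 2

2


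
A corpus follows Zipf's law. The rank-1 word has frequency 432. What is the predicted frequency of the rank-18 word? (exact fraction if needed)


Zipf's law: freq(rank) = f1 / rank
f1 = 432, rank = 18
freq = 432 / 18
= 24

24


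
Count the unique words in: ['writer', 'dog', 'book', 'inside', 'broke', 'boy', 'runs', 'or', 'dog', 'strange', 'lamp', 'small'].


Listing all tokens and tracking unique types:
  Token 1: 'writer' -> NEW (unique so far: 1)
  Token 2: 'dog' -> NEW (unique so far: 2)
  Token 3: 'book' -> NEW (unique so far: 3)
  Token 4: 'inside' -> NEW (unique so far: 4)
  Token 5: 'broke' -> NEW (unique so far: 5)
  Token 6: 'boy' -> NEW (unique so far: 6)
  Token 7: 'runs' -> NEW (unique so far: 7)
  Token 8: 'or' -> NEW (unique so far: 8)
  Token 9: 'dog' -> duplicate (unique so far: 8)
  Token 10: 'strange' -> NEW (unique so far: 9)
  Token 11: 'lamp' -> NEW (unique so far: 10)
  Token 12: 'small' -> NEW (unique so far: 11)
Unique types: ('book', 'boy', 'broke', 'dog', 'inside', 'lamp', 'or', 'runs', 'small', 'strange', 'writer')
Vocabulary size: 11

11


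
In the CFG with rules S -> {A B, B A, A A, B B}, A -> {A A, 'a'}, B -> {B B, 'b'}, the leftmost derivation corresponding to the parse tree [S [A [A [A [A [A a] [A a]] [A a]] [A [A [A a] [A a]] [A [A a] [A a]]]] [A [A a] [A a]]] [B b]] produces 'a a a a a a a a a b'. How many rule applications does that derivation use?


Every bracketed nonterminal node [X ...] in the tree is produced by exactly one rule application.
Reading the tree off as a leftmost derivation:
  Step 1: S  =>  A B   (applied S -> A B)
  Step 2: A B  =>  A A B   (applied A -> A A)
  Step 3: A A B  =>  A A A B   (applied A -> A A)
  Step 4: A A A B  =>  A A A A B   (applied A -> A A)
  Step 5: A A A A B  =>  A A A A A B   (applied A -> A A)
  Step 6: A A A A A B  =>  a A A A A B   (applied A -> a)
  Step 7: a A A A A B  =>  a a A A A B   (applied A -> a)
  Step 8: a a A A A B  =>  a a a A A B   (applied A -> a)
  Step 9: a a a A A B  =>  a a a A A A B   (applied A -> A A)
  Step 10: a a a A A A B  =>  a a a A A A A B   (applied A -> A A)
  Step 11: a a a A A A A B  =>  a a a a A A A B   (applied A -> a)
  Step 12: a a a a A A A B  =>  a a a a a A A B   (applied A -> a)
  Step 13: a a a a a A A B  =>  a a a a a A A A B   (applied A -> A A)
  Step 14: a a a a a A A A B  =>  a a a a a a A A B   (applied A -> a)
  Step 15: a a a a a a A A B  =>  a a a a a a a A B   (applied A -> a)
  Step 16: a a a a a a a A B  =>  a a a a a a a A A B   (applied A -> A A)
  Step 17: a a a a a a a A A B  =>  a a a a a a a a A B   (applied A -> a)
  Step 18: a a a a a a a a A B  =>  a a a a a a a a a B   (applied A -> a)
  Step 19: a a a a a a a a a B  =>  a a a a a a a a a b   (applied B -> b)
Final yield: a a a a a a a a a b
Total rewrite steps: 19

19


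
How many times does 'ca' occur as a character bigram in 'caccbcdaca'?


Scanning 'caccbcdaca' for bigram 'ca':
  Position 0: 'ca' -> MATCH
  Position 1: 'ac' -> no
  Position 2: 'cc' -> no
  Position 3: 'cb' -> no
  Position 4: 'bc' -> no
  Position 5: 'cd' -> no
  Position 6: 'da' -> no
  Position 7: 'ac' -> no
  Position 8: 'ca' -> MATCH
Total matches: 2

2


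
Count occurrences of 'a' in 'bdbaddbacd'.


Scanning 'bdbaddbacd' for 'a':
  Position 3: 'a' -> MATCH (count: 1)
  Position 7: 'a' -> MATCH (count: 2)
Total occurrences of 'a': 2

2


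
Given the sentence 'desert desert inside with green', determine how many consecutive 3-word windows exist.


Word trigrams from [5] words:
  Trigram 1: (desert desert inside)
  Trigram 2: (desert inside with)
  Trigram 3: (inside with green)
Total word trigrams: 5 - 2 = 3

3


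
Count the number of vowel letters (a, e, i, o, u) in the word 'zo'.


Scanning each character of 'zo':
  Position 1: 'z' -> consonant (running count: 0)
  Position 2: 'o' -> vowel (running count: 1)
Total vowels: 1

1


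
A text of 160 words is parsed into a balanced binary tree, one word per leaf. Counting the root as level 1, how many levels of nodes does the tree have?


In a balanced binary tree with n leaves the deepest leaf is ceil(log2(n)) edges below the root,
so counting node levels inclusive of root and leaves gives ceil(log2(n)) + 1 levels.
log2(160) = 7.3219
ceil(7.3219) = 8
levels = 8 + 1 = 9

9


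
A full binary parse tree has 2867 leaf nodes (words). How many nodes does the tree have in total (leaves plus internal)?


Leaf nodes (terminals): 2867
Internal nodes = n - 1 = 2867 - 1 = 2866
Total = leaves + internal = 2867 + 2866 = 5733

5733


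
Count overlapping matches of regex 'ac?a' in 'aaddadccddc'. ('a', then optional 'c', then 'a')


Pattern: ac?a means 'a', then optional 'c', then 'a'.
Scanning 'aaddadccddc' position-by-position:
  Pos 0: window 'aad' -> MATCH
  Pos 1: window 'add' -> no
  Pos 2: window 'dda' -> no
  Pos 3: window 'dad' -> no
  Pos 4: window 'adc' -> no
  Pos 5: window 'dcc' -> no
  Pos 6: window 'ccd' -> no
  Pos 7: window 'cdd' -> no
  Pos 8: window 'ddc' -> no
  Pos 9: window 'dc' -> no
  Pos 10: window 'c' -> no
Total matches: 1

1


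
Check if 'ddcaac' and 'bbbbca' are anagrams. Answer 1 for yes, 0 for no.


Sort characters of 'ddcaac': 'aaccdd'
Sort characters of 'bbbbca': 'abbbbc'
Sorted forms differ -> they are NOT anagrams
Result: 0

0


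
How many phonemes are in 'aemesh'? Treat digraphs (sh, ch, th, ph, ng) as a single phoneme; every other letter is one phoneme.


Parsing 'aemesh' greedily, digraphs first:
  'a' -> vowel phoneme (phonemes so far: 1)
  'e' -> vowel phoneme (phonemes so far: 2)
  'm' -> consonant phoneme (phonemes so far: 3)
  'e' -> vowel phoneme (phonemes so far: 4)
  'sh' -> digraph (1 consonant phoneme) (phonemes so far: 5)
Total phonemes: 5

5


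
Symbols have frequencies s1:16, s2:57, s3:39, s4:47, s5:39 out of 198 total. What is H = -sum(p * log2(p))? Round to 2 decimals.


Computing entropy H = -sum(p_i * log2(p_i)):
  s1: p = 16/198 = 0.0808, -p*log2(p) = 0.2933
  s2: p = 57/198 = 0.2879, -p*log2(p) = 0.5172
  s3: p = 39/198 = 0.1970, -p*log2(p) = 0.4617
  s4: p = 47/198 = 0.2374, -p*log2(p) = 0.4925
  s5: p = 39/198 = 0.1970, -p*log2(p) = 0.4617
H = sum of terms = 2.2264
Rounded to 2 decimals: 2.23

2.23


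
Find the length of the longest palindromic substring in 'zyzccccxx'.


Scanning 'zyzccccxx' for palindromic substrings.
Substring at positions 3-6: 'cccc'.
Check: reverse('cccc') = 'cccc' -> palindrome confirmed.
Neighbouring characters ('z' / 'x') break symmetry, so it cannot extend further.
No longer palindromic substring exists; longest length = 4

4


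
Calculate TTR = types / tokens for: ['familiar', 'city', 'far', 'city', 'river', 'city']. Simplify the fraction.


Tokens: 6
Unique types: ('city', 'familiar', 'far', 'river') = 4
TTR = 4/6
Simplify: divide both by 2 -> 2/3
TTR = 2/3

2/3


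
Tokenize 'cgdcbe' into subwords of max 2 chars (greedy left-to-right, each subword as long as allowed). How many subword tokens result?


'cgdcbe' has 6 characters.
Chunking with max size 2:
  Chunk 1: 'cg' (positions 0-1)
  Chunk 2: 'dc' (positions 2-3)
  Chunk 3: 'be' (positions 4-5)
Total chunks: ceil(6 / 2) = 3

3


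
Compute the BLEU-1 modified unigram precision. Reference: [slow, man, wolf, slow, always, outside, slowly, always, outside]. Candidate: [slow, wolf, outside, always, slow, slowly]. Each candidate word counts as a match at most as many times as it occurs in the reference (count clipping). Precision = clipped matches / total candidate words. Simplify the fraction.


Reference word counts: {'always': 2, 'man': 1, 'outside': 2, 'slow': 2, 'slowly': 1, 'wolf': 1}
Checking each candidate word (with clipping):
  'slow' -> in reference (ref count 2, used 1/2) -> match (matches: 1)
  'wolf' -> in reference (ref count 1, used 1/1) -> match (matches: 2)
  'outside' -> in reference (ref count 2, used 1/2) -> match (matches: 3)
  'always' -> in reference (ref count 2, used 1/2) -> match (matches: 4)
  'slow' -> in reference (ref count 2, used 2/2) -> match (matches: 5)
  'slowly' -> in reference (ref count 1, used 1/1) -> match (matches: 6)
Clipped matches: 6, Candidate length: 6
Precision = 6/6 = 1

1


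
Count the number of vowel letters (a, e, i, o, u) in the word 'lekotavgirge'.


Scanning each character of 'lekotavgirge':
  Position 1: 'l' -> consonant (running count: 0)
  Position 2: 'e' -> vowel (running count: 1)
  Position 3: 'k' -> consonant (running count: 1)
  Position 4: 'o' -> vowel (running count: 2)
  Position 5: 't' -> consonant (running count: 2)
  Position 6: 'a' -> vowel (running count: 3)
  Position 7: 'v' -> consonant (running count: 3)
  Position 8: 'g' -> consonant (running count: 3)
  Position 9: 'i' -> vowel (running count: 4)
  Position 10: 'r' -> consonant (running count: 4)
  Position 11: 'g' -> consonant (running count: 4)
  Position 12: 'e' -> vowel (running count: 5)
Total vowels: 5

5


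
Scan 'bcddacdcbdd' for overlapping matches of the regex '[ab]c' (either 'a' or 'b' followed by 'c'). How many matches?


Pattern: [ab]c means either 'a' or 'b' followed by 'c'.
Scanning 'bcddacdcbdd' position-by-position:
  Pos 0: window 'bc' -> MATCH
  Pos 1: window 'cd' -> no
  Pos 2: window 'dd' -> no
  Pos 3: window 'da' -> no
  Pos 4: window 'ac' -> MATCH
  Pos 5: window 'cd' -> no
  Pos 6: window 'dc' -> no
  Pos 7: window 'cb' -> no
  Pos 8: window 'bd' -> no
  Pos 9: window 'dd' -> no
  Pos 10: window 'd' -> no
Total matches: 2

2


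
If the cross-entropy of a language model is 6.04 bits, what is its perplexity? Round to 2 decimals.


Perplexity formula: PP = 2^H
H = 6.04
PP = 2^6.04
Decompose: 2^6.04 = 2^6 * 2^0.04
2^6 = 64, 2^0.04 ~ 1.0281138
PP ~ 64 * 1.0281138 = 65.7992832
Rounded to 2 decimals: 65.80

65.80


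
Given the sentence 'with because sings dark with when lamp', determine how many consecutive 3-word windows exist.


Word trigrams from [7] words:
  Trigram 1: (with because sings)
  Trigram 2: (because sings dark)
  Trigram 3: (sings dark with)
  Trigram 4: (dark with when)
  Trigram 5: (with when lamp)
Total word trigrams: 7 - 2 = 5

5


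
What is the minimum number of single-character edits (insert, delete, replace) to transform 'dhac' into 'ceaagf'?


Building DP table for s1='dhac' (len 4) and s2='ceaagf' (len 6):
       c  e  a  a  g  f
    0  1  2  3  4  5  6
  d 1  1  2  3  4  5  6
  h 2  2  2  3  4  5  6
  a 3  3  3  2  3  4  5
  c 4  3  4  3  3  4  5
Edit distance = dp[4][6] = 5

5


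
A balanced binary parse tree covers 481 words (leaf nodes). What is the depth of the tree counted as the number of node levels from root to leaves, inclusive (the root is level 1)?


In a balanced binary tree with n leaves the deepest leaf is ceil(log2(n)) edges below the root,
so counting node levels inclusive of root and leaves gives ceil(log2(n)) + 1 levels.
log2(481) = 8.9099
ceil(8.9099) = 9
levels = 9 + 1 = 10

10


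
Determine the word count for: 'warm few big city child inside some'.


Counting words by splitting on spaces:
  Word 1: 'warm'
  Word 2: 'few'
  Word 3: 'big'
  Word 4: 'city'
  Word 5: 'child'
  Word 6: 'inside'
  Word 7: 'some'
Total words: 7

7


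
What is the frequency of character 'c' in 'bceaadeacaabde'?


Scanning 'bceaadeacaabde' for 'c':
  Position 1: 'c' -> MATCH (count: 1)
  Position 8: 'c' -> MATCH (count: 2)
Total occurrences of 'c': 2

2


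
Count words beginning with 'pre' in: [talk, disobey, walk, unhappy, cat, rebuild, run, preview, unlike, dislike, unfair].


Checking each word for prefix 'pre':
  'talk' -> no (count: 0)
  'disobey' -> no (count: 0)
  'walk' -> no (count: 0)
  'unhappy' -> no (count: 0)
  'cat' -> no (count: 0)
  'rebuild' -> no (count: 0)
  'run' -> no (count: 0)
  'preview' -> YES, starts with 'pre' (count: 1)
  'unlike' -> no (count: 1)
  'dislike' -> no (count: 1)
  'unfair' -> no (count: 1)
Total with prefix 'pre': 1

1


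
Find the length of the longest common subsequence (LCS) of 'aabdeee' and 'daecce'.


DP table for LCS of 'aabdeee' and 'daecce':
       d  a  e  c  c  e
    0  0  0  0  0  0  0
  a 0  0  1  1  1  1  1
  a 0  0  1  1  1  1  1
  b 0  0  1  1  1  1  1
  d 0  1  1  1  1  1  1
  e 0  1  1  2  2  2  2
  e 0  1  1  2  2  2  3
  e 0  1  1  2  2  2  3
LCS: 'aee'
LCS length = 3

3


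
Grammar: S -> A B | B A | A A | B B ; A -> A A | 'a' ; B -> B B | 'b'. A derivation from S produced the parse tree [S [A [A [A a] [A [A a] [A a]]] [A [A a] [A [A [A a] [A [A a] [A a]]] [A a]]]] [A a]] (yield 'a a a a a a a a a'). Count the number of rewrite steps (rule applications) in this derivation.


Every bracketed nonterminal node [X ...] in the tree is produced by exactly one rule application.
Reading the tree off as a leftmost derivation:
  Step 1: S  =>  A A   (applied S -> A A)
  Step 2: A A  =>  A A A   (applied A -> A A)
  Step 3: A A A  =>  A A A A   (applied A -> A A)
  Step 4: A A A A  =>  a A A A   (applied A -> a)
  Step 5: a A A A  =>  a A A A A   (applied A -> A A)
  Step 6: a A A A A  =>  a a A A A   (applied A -> a)
  Step 7: a a A A A  =>  a a a A A   (applied A -> a)
  Step 8: a a a A A  =>  a a a A A A   (applied A -> A A)
  Step 9: a a a A A A  =>  a a a a A A   (applied A -> a)
  Step 10: a a a a A A  =>  a a a a A A A   (applied A -> A A)
  Step 11: a a a a A A A  =>  a a a a A A A A   (applied A -> A A)
  Step 12: a a a a A A A A  =>  a a a a a A A A   (applied A -> a)
  Step 13: a a a a a A A A  =>  a a a a a A A A A   (applied A -> A A)
  Step 14: a a a a a A A A A  =>  a a a a a a A A A   (applied A -> a)
  Step 15: a a a a a a A A A  =>  a a a a a a a A A   (applied A -> a)
  Step 16: a a a a a a a A A  =>  a a a a a a a a A   (applied A -> a)
  Step 17: a a a a a a a a A  =>  a a a a a a a a a   (applied A -> a)
Final yield: a a a a a a a a a
Total rewrite steps: 17

17


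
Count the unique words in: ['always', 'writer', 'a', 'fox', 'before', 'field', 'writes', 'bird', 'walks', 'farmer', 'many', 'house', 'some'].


Listing all tokens and tracking unique types:
  Token 1: 'always' -> NEW (unique so far: 1)
  Token 2: 'writer' -> NEW (unique so far: 2)
  Token 3: 'a' -> NEW (unique so far: 3)
  Token 4: 'fox' -> NEW (unique so far: 4)
  Token 5: 'before' -> NEW (unique so far: 5)
  Token 6: 'field' -> NEW (unique so far: 6)
  Token 7: 'writes' -> NEW (unique so far: 7)
  Token 8: 'bird' -> NEW (unique so far: 8)
  Token 9: 'walks' -> NEW (unique so far: 9)
  Token 10: 'farmer' -> NEW (unique so far: 10)
  Token 11: 'many' -> NEW (unique so far: 11)
  Token 12: 'house' -> NEW (unique so far: 12)
  Token 13: 'some' -> NEW (unique so far: 13)
Unique types: ('a', 'always', 'before', 'bird', 'farmer', 'field', 'fox', 'house', 'many', 'some', 'walks', 'writer', 'writes')
Vocabulary size: 13

13


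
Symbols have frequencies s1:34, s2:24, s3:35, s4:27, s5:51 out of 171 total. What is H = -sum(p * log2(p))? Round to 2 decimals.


Computing entropy H = -sum(p_i * log2(p_i)):
  s1: p = 34/171 = 0.1988, -p*log2(p) = 0.4634
  s2: p = 24/171 = 0.1404, -p*log2(p) = 0.3976
  s3: p = 35/171 = 0.2047, -p*log2(p) = 0.4684
  s4: p = 27/171 = 0.1579, -p*log2(p) = 0.4205
  s5: p = 51/171 = 0.2982, -p*log2(p) = 0.5206
H = sum of terms = 2.2705
Rounded to 2 decimals: 2.27

2.27


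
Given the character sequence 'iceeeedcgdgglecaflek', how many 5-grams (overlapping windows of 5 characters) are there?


String 'iceeeedcgdgglecaflek' has length L = 20.
Number of overlapping n-grams = L - n + 1
Substituting: 20 - 5 + 1 = 16

16


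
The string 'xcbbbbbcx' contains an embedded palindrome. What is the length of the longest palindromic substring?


Scanning 'xcbbbbbcx' for palindromic substrings.
Substring at positions 0-8: 'xcbbbbbcx'.
Check: reverse('xcbbbbbcx') = 'xcbbbbbcx' -> palindrome confirmed.
No longer palindromic substring exists; longest length = 9

9


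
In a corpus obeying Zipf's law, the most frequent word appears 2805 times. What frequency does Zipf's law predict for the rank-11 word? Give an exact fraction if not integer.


Zipf's law: freq(rank) = f1 / rank
f1 = 2805, rank = 11
freq = 2805 / 11
= 255

255


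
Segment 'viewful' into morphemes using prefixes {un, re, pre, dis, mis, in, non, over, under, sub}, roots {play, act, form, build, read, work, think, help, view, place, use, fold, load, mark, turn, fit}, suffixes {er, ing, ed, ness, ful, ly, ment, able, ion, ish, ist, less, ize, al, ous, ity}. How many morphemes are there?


Segmenting 'viewful' against the inventory:
  'view' -> root (morpheme 1)
  'ful' -> suffix (morpheme 2)
Total morphemes: 2

2


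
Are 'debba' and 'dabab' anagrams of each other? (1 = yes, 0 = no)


Sort characters of 'debba': 'abbde'
Sort characters of 'dabab': 'aabbd'
Sorted forms differ -> they are NOT anagrams
Result: 0

0


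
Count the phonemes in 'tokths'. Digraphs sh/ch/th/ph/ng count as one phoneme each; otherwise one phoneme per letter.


Parsing 'tokths' greedily, digraphs first:
  't' -> consonant phoneme (phonemes so far: 1)
  'o' -> vowel phoneme (phonemes so far: 2)
  'k' -> consonant phoneme (phonemes so far: 3)
  'th' -> digraph (1 consonant phoneme) (phonemes so far: 4)
  's' -> consonant phoneme (phonemes so far: 5)
Total phonemes: 5

5


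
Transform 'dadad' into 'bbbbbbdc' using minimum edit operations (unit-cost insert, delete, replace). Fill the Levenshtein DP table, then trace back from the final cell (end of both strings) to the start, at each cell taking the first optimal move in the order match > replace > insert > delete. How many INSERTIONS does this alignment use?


Edit distance = 7. Backtracking from cell (5, 8) with preference match > replace > insert > delete,
then listing the resulting alignment 'dadad' -> 'bbbbbbdc' left to right:
  Step 1: insert 'b' [insertion #1]
  Step 2: insert 'b' [insertion #2]
  Step 3: replace d->b
  Step 4: replace a->b
  Step 5: replace d->b
  Step 6: replace a->b
  Step 7: keep 'd'
  Step 8: insert 'c' [insertion #3]
Total insertions: 3

3


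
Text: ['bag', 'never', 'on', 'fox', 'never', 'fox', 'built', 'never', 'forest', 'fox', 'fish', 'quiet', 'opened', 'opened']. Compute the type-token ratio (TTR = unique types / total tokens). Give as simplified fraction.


Tokens: 14
Unique types: ('bag', 'built', 'fish', 'forest', 'fox', 'never', 'on', 'opened', 'quiet') = 9
TTR = 9/14
Already in lowest terms.

9/14


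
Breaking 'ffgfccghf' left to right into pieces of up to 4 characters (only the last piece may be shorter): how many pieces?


'ffgfccghf' has 9 characters.
Chunking with max size 4:
  Chunk 1: 'ffgf' (positions 0-3)
  Chunk 2: 'ccgh' (positions 4-7)
  Chunk 3: 'f' (positions 8-8)
Total chunks: ceil(9 / 4) = 3

3


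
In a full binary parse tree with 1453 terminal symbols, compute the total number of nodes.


Leaf nodes (terminals): 1453
Internal nodes = n - 1 = 1453 - 1 = 1452
Total = leaves + internal = 1453 + 1452 = 2905

2905


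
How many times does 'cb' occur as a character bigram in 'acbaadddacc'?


Scanning 'acbaadddacc' for bigram 'cb':
  Position 0: 'ac' -> no
  Position 1: 'cb' -> MATCH
  Position 2: 'ba' -> no
  Position 3: 'aa' -> no
  Position 4: 'ad' -> no
  Position 5: 'dd' -> no
  Position 6: 'dd' -> no
  Position 7: 'da' -> no
  Position 8: 'ac' -> no
  Position 9: 'cc' -> no
Total matches: 1

1


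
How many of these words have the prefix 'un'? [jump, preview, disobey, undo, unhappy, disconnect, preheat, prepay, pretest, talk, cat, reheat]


Checking each word for prefix 'un':
  'jump' -> no (count: 0)
  'preview' -> no (count: 0)
  'disobey' -> no (count: 0)
  'undo' -> YES, starts with 'un' (count: 1)
  'unhappy' -> YES, starts with 'un' (count: 2)
  'disconnect' -> no (count: 2)
  'preheat' -> no (count: 2)
  'prepay' -> no (count: 2)
  'pretest' -> no (count: 2)
  'talk' -> no (count: 2)
  'cat' -> no (count: 2)
  'reheat' -> no (count: 2)
Total with prefix 'un': 2

2


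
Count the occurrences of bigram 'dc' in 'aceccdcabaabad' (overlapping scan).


Scanning 'aceccdcabaabad' for bigram 'dc':
  Position 0: 'ac' -> no
  Position 1: 'ce' -> no
  Position 2: 'ec' -> no
  Position 3: 'cc' -> no
  Position 4: 'cd' -> no
  Position 5: 'dc' -> MATCH
  Position 6: 'ca' -> no
  Position 7: 'ab' -> no
  Position 8: 'ba' -> no
  Position 9: 'aa' -> no
  Position 10: 'ab' -> no
  Position 11: 'ba' -> no
  Position 12: 'ad' -> no
Total matches: 1

1


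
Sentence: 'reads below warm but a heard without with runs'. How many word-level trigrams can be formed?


Word trigrams from [9] words:
  Trigram 1: (reads below warm)
  Trigram 2: (below warm but)
  Trigram 3: (warm but a)
  Trigram 4: (but a heard)
  Trigram 5: (a heard without)
  Trigram 6: (heard without with)
  Trigram 7: (without with runs)
Total word trigrams: 9 - 2 = 7

7


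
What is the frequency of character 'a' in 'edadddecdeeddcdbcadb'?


Scanning 'edadddecdeeddcdbcadb' for 'a':
  Position 2: 'a' -> MATCH (count: 1)
  Position 17: 'a' -> MATCH (count: 2)
Total occurrences of 'a': 2

2


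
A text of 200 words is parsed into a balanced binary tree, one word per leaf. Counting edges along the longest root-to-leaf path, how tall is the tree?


In a balanced binary tree with n leaves the deepest leaf is ceil(log2(n)) edges below the root.
log2(200) = 7.6439
ceil(7.6439) = 8
height (edges) = 8

8


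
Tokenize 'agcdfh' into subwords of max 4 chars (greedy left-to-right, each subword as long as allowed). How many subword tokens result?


'agcdfh' has 6 characters.
Chunking with max size 4:
  Chunk 1: 'agcd' (positions 0-3)
  Chunk 2: 'fh' (positions 4-5)
Total chunks: ceil(6 / 4) = 2

2


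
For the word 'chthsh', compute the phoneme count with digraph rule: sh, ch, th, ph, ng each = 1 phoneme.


Parsing 'chthsh' greedily, digraphs first:
  'ch' -> digraph (1 consonant phoneme) (phonemes so far: 1)
  'th' -> digraph (1 consonant phoneme) (phonemes so far: 2)
  'sh' -> digraph (1 consonant phoneme) (phonemes so far: 3)
Total phonemes: 3

3


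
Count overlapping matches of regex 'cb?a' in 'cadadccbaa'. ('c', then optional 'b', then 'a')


Pattern: cb?a means 'c', then optional 'b', then 'a'.
Scanning 'cadadccbaa' position-by-position:
  Pos 0: window 'cad' -> MATCH
  Pos 1: window 'ada' -> no
  Pos 2: window 'dad' -> no
  Pos 3: window 'adc' -> no
  Pos 4: window 'dcc' -> no
  Pos 5: window 'ccb' -> no
  Pos 6: window 'cba' -> MATCH
  Pos 7: window 'baa' -> no
  Pos 8: window 'aa' -> no
  Pos 9: window 'a' -> no
Total matches: 2

2


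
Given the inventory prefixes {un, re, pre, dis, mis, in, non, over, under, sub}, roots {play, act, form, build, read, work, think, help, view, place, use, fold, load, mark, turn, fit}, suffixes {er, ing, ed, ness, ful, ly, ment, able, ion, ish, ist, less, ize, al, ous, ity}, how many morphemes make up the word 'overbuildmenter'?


Segmenting 'overbuildmenter' against the inventory:
  'over' -> prefix (morpheme 1)
  'build' -> root (morpheme 2)
  'ment' -> suffix (morpheme 3)
  'er' -> suffix (morpheme 4)
Total morphemes: 4

4


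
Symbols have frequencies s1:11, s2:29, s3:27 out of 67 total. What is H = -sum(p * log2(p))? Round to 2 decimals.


Computing entropy H = -sum(p_i * log2(p_i)):
  s1: p = 11/67 = 0.1642, -p*log2(p) = 0.4280
  s2: p = 29/67 = 0.4328, -p*log2(p) = 0.5229
  s3: p = 27/67 = 0.4030, -p*log2(p) = 0.5284
H = sum of terms = 1.4793
Rounded to 2 decimals: 1.48

1.48


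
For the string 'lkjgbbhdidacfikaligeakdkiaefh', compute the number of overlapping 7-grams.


String 'lkjgbbhdidacfikaligeakdkiaefh' has length L = 29.
Number of overlapping n-grams = L - n + 1
Substituting: 29 - 7 + 1 = 23

23


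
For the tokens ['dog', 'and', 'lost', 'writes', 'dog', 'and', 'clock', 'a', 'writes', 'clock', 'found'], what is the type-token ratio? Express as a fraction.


Tokens: 11
Unique types: ('a', 'and', 'clock', 'dog', 'found', 'lost', 'writes') = 7
TTR = 7/11
Already in lowest terms.

7/11


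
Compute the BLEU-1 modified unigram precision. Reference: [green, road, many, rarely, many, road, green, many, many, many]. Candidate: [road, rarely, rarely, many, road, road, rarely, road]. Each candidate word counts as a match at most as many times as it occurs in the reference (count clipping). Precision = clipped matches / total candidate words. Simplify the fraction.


Reference word counts: {'green': 2, 'many': 5, 'rarely': 1, 'road': 2}
Checking each candidate word (with clipping):
  'road' -> in reference (ref count 2, used 1/2) -> match (matches: 1)
  'rarely' -> in reference (ref count 1, used 1/1) -> match (matches: 2)
  'rarely' -> ref count 1 already used up (1/1) -> clipped, no match (matches: 2)
  'many' -> in reference (ref count 5, used 1/5) -> match (matches: 3)
  'road' -> in reference (ref count 2, used 2/2) -> match (matches: 4)
  'road' -> ref count 2 already used up (2/2) -> clipped, no match (matches: 4)
  'rarely' -> ref count 1 already used up (1/1) -> clipped, no match (matches: 4)
  'road' -> ref count 2 already used up (2/2) -> clipped, no match (matches: 4)
Clipped matches: 4, Candidate length: 8
Precision = 4/8 = 1/2

1/2


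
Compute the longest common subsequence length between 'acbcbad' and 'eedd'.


DP table for LCS of 'acbcbad' and 'eedd':
       e  e  d  d
    0  0  0  0  0
  a 0  0  0  0  0
  c 0  0  0  0  0
  b 0  0  0  0  0
  c 0  0  0  0  0
  b 0  0  0  0  0
  a 0  0  0  0  0
  d 0  0  0  1  1
LCS: 'd'
LCS length = 1

1


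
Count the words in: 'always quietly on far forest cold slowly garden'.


Counting words by splitting on spaces:
  Word 1: 'always'
  Word 2: 'quietly'
  Word 3: 'on'
  Word 4: 'far'
  Word 5: 'forest'
  Word 6: 'cold'
  Word 7: 'slowly'
  Word 8: 'garden'
Total words: 8

8


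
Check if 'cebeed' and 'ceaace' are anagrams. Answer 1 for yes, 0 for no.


Sort characters of 'cebeed': 'bcdeee'
Sort characters of 'ceaace': 'aaccee'
Sorted forms differ -> they are NOT anagrams
Result: 0

0


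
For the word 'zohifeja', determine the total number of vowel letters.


Scanning each character of 'zohifeja':
  Position 1: 'z' -> consonant (running count: 0)
  Position 2: 'o' -> vowel (running count: 1)
  Position 3: 'h' -> consonant (running count: 1)
  Position 4: 'i' -> vowel (running count: 2)
  Position 5: 'f' -> consonant (running count: 2)
  Position 6: 'e' -> vowel (running count: 3)
  Position 7: 'j' -> consonant (running count: 3)
  Position 8: 'a' -> vowel (running count: 4)
Total vowels: 4

4


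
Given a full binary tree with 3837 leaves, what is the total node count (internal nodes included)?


Leaf nodes (terminals): 3837
Internal nodes = n - 1 = 3837 - 1 = 3836
Total = leaves + internal = 3837 + 3836 = 7673

7673


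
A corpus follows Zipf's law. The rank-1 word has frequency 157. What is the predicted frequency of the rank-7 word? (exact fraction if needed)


Zipf's law: freq(rank) = f1 / rank
f1 = 157, rank = 7
freq = 157 / 7
GCD(157, 7) = 1
Simplified: 157/7

157/7


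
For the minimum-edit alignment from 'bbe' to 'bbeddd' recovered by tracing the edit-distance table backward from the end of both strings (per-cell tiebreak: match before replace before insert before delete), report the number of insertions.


Edit distance = 3. Backtracking from cell (3, 6) with preference match > replace > insert > delete,
then listing the resulting alignment 'bbe' -> 'bbeddd' left to right:
  Step 1: keep 'b'
  Step 2: keep 'b'
  Step 3: keep 'e'
  Step 4: insert 'd' [insertion #1]
  Step 5: insert 'd' [insertion #2]
  Step 6: insert 'd' [insertion #3]
Total insertions: 3

3


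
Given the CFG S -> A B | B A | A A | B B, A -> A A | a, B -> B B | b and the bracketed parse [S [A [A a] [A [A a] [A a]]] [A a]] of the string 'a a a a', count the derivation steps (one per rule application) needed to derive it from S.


Every bracketed nonterminal node [X ...] in the tree is produced by exactly one rule application.
Reading the tree off as a leftmost derivation:
  Step 1: S  =>  A A   (applied S -> A A)
  Step 2: A A  =>  A A A   (applied A -> A A)
  Step 3: A A A  =>  a A A   (applied A -> a)
  Step 4: a A A  =>  a A A A   (applied A -> A A)
  Step 5: a A A A  =>  a a A A   (applied A -> a)
  Step 6: a a A A  =>  a a a A   (applied A -> a)
  Step 7: a a a A  =>  a a a a   (applied A -> a)
Final yield: a a a a
Total rewrite steps: 7

7


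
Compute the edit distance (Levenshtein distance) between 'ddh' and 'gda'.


Building DP table for s1='ddh' (len 3) and s2='gda' (len 3):
       g  d  a
    0  1  2  3
  d 1  1  1  2
  d 2  2  1  2
  h 3  3  2  2
Edit distance = dp[3][3] = 2

2


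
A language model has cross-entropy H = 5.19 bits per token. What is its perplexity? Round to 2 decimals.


Perplexity formula: PP = 2^H
H = 5.19
PP = 2^5.19
Decompose: 2^5.19 = 2^5 * 2^0.19
2^5 = 32, 2^0.19 ~ 1.1407637
PP ~ 32 * 1.1407637 = 36.5044384
Rounded to 2 decimals: 36.50

36.50


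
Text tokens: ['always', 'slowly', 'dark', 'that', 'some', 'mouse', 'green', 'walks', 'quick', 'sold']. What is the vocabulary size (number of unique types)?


Listing all tokens and tracking unique types:
  Token 1: 'always' -> NEW (unique so far: 1)
  Token 2: 'slowly' -> NEW (unique so far: 2)
  Token 3: 'dark' -> NEW (unique so far: 3)
  Token 4: 'that' -> NEW (unique so far: 4)
  Token 5: 'some' -> NEW (unique so far: 5)
  Token 6: 'mouse' -> NEW (unique so far: 6)
  Token 7: 'green' -> NEW (unique so far: 7)
  Token 8: 'walks' -> NEW (unique so far: 8)
  Token 9: 'quick' -> NEW (unique so far: 9)
  Token 10: 'sold' -> NEW (unique so far: 10)
Unique types: ('always', 'dark', 'green', 'mouse', 'quick', 'slowly', 'sold', 'some', 'that', 'walks')
Vocabulary size: 10

10


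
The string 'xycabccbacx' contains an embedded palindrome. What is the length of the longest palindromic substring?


Scanning 'xycabccbacx' for palindromic substrings.
Substring at positions 2-9: 'cabccbac'.
Check: reverse('cabccbac') = 'cabccbac' -> palindrome confirmed.
Neighbouring characters ('y' / 'x') break symmetry, so it cannot extend further.
No longer palindromic substring exists; longest length = 8

8


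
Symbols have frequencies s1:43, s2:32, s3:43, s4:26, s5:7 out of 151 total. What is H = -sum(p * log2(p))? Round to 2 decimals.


Computing entropy H = -sum(p_i * log2(p_i)):
  s1: p = 43/151 = 0.2848, -p*log2(p) = 0.5160
  s2: p = 32/151 = 0.2119, -p*log2(p) = 0.4744
  s3: p = 43/151 = 0.2848, -p*log2(p) = 0.5160
  s4: p = 26/151 = 0.1722, -p*log2(p) = 0.4370
  s5: p = 7/151 = 0.0464, -p*log2(p) = 0.2054
H = sum of terms = 2.1488
Rounded to 2 decimals: 2.15

2.15


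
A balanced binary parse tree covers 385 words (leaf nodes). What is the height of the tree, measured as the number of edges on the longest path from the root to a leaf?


In a balanced binary tree with n leaves the deepest leaf is ceil(log2(n)) edges below the root.
log2(385) = 8.5887
ceil(8.5887) = 9
height (edges) = 9

9


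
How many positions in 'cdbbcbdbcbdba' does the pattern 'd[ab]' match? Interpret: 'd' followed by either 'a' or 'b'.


Pattern: d[ab] means 'd' followed by either 'a' or 'b'.
Scanning 'cdbbcbdbcbdba' position-by-position:
  Pos 0: window 'cd' -> no
  Pos 1: window 'db' -> MATCH
  Pos 2: window 'bb' -> no
  Pos 3: window 'bc' -> no
  Pos 4: window 'cb' -> no
  Pos 5: window 'bd' -> no
  Pos 6: window 'db' -> MATCH
  Pos 7: window 'bc' -> no
  Pos 8: window 'cb' -> no
  Pos 9: window 'bd' -> no
  Pos 10: window 'db' -> MATCH
  Pos 11: window 'ba' -> no
  Pos 12: window 'a' -> no
Total matches: 3

3


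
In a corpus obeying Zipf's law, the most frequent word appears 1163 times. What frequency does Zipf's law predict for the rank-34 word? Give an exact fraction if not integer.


Zipf's law: freq(rank) = f1 / rank
f1 = 1163, rank = 34
freq = 1163 / 34
GCD(1163, 34) = 1
Simplified: 1163/34

1163/34


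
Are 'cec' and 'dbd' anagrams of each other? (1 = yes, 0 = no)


Sort characters of 'cec': 'cce'
Sort characters of 'dbd': 'bdd'
Sorted forms differ -> they are NOT anagrams
Result: 0

0


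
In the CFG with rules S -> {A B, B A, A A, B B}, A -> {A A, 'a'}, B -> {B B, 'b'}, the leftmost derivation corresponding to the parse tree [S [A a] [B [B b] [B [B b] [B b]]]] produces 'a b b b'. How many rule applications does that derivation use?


Every bracketed nonterminal node [X ...] in the tree is produced by exactly one rule application.
Reading the tree off as a leftmost derivation:
  Step 1: S  =>  A B   (applied S -> A B)
  Step 2: A B  =>  a B   (applied A -> a)
  Step 3: a B  =>  a B B   (applied B -> B B)
  Step 4: a B B  =>  a b B   (applied B -> b)
  Step 5: a b B  =>  a b B B   (applied B -> B B)
  Step 6: a b B B  =>  a b b B   (applied B -> b)
  Step 7: a b b B  =>  a b b b   (applied B -> b)
Final yield: a b b b
Total rewrite steps: 7

7


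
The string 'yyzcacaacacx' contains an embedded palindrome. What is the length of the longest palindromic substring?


Scanning 'yyzcacaacacx' for palindromic substrings.
Substring at positions 3-10: 'cacaacac'.
Check: reverse('cacaacac') = 'cacaacac' -> palindrome confirmed.
Neighbouring characters ('z' / 'x') break symmetry, so it cannot extend further.
No longer palindromic substring exists; longest length = 8

8


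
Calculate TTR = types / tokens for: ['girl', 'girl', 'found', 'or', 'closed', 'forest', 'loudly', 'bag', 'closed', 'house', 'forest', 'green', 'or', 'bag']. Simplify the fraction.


Tokens: 14
Unique types: ('bag', 'closed', 'forest', 'found', 'girl', 'green', 'house', 'loudly', 'or') = 9
TTR = 9/14
Already in lowest terms.

9/14


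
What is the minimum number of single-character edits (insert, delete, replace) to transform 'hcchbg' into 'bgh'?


Building DP table for s1='hcchbg' (len 6) and s2='bgh' (len 3):
       b  g  h
    0  1  2  3
  h 1  1  2  2
  c 2  2  2  3
  c 3  3  3  3
  h 4  4  4  3
  b 5  4  5  4
  g 6  5  4  5
Edit distance = dp[6][3] = 5

5


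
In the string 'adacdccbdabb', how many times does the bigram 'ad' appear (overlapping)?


Scanning 'adacdccbdabb' for bigram 'ad':
  Position 0: 'ad' -> MATCH
  Position 1: 'da' -> no
  Position 2: 'ac' -> no
  Position 3: 'cd' -> no
  Position 4: 'dc' -> no
  Position 5: 'cc' -> no
  Position 6: 'cb' -> no
  Position 7: 'bd' -> no
  Position 8: 'da' -> no
  Position 9: 'ab' -> no
  Position 10: 'bb' -> no
Total matches: 1

1


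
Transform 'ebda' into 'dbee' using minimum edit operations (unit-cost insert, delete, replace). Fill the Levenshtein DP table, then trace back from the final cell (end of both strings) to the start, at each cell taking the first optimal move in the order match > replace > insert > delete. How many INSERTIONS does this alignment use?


Edit distance = 3. Backtracking from cell (4, 4) with preference match > replace > insert > delete,
then listing the resulting alignment 'ebda' -> 'dbee' left to right:
  Step 1: replace e->d
  Step 2: keep 'b'
  Step 3: replace d->e
  Step 4: replace a->e
Total insertions: 0

0


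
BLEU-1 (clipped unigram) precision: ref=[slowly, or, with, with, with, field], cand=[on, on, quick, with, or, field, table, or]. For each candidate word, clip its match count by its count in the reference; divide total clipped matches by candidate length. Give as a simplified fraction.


Reference word counts: {'field': 1, 'or': 1, 'slowly': 1, 'with': 3}
Checking each candidate word (with clipping):
  'on' -> not in reference -> no match (matches: 0)
  'on' -> not in reference -> no match (matches: 0)
  'quick' -> not in reference -> no match (matches: 0)
  'with' -> in reference (ref count 3, used 1/3) -> match (matches: 1)
  'or' -> in reference (ref count 1, used 1/1) -> match (matches: 2)
  'field' -> in reference (ref count 1, used 1/1) -> match (matches: 3)
  'table' -> not in reference -> no match (matches: 3)
  'or' -> ref count 1 already used up (1/1) -> clipped, no match (matches: 3)
Clipped matches: 3, Candidate length: 8
Precision = 3/8

3/8


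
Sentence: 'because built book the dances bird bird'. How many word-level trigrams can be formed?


Word trigrams from [7] words:
  Trigram 1: (because built book)
  Trigram 2: (built book the)
  Trigram 3: (book the dances)
  Trigram 4: (the dances bird)
  Trigram 5: (dances bird bird)
Total word trigrams: 7 - 2 = 5

5


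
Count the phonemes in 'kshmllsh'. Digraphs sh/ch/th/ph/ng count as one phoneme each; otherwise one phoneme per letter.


Parsing 'kshmllsh' greedily, digraphs first:
  'k' -> consonant phoneme (phonemes so far: 1)
  'sh' -> digraph (1 consonant phoneme) (phonemes so far: 2)
  'm' -> consonant phoneme (phonemes so far: 3)
  'l' -> consonant phoneme (phonemes so far: 4)
  'l' -> consonant phoneme (phonemes so far: 5)
  'sh' -> digraph (1 consonant phoneme) (phonemes so far: 6)
Total phonemes: 6

6
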